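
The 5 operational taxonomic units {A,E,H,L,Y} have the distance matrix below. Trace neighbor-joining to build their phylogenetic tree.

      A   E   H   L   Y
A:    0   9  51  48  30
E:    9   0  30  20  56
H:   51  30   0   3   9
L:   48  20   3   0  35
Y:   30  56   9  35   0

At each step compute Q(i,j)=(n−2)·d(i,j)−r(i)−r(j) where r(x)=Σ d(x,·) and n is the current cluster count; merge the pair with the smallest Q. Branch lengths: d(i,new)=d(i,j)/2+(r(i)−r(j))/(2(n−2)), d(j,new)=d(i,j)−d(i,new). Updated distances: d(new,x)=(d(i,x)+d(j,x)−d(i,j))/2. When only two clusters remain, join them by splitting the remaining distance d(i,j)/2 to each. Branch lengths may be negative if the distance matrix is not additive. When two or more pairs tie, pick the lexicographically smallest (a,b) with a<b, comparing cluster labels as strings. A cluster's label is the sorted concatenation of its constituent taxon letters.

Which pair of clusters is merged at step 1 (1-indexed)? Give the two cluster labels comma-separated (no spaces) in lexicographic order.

1. join A+E (d=9, Q=-226) ⇒ AE; edges |A|=25/3, |E|=2/3
  updated: d(AE,H)=36, d(AE,L)=59/2, d(AE,Y)=77/2
2. join AE+L (d=59/2, Q=-225/2) ⇒ AEL; edges |AE|=191/8, |L|=45/8
  updated: d(AEL,H)=19/4, d(AEL,Y)=22
3. join AEL+H (d=19/4, Q=-143/4) ⇒ AEHL; edges |AEL|=71/8, |H|=-33/8
  updated: d(AEHL,Y)=105/8
4. join AEHL+Y (d=105/8) ⇒ AEHLY; edges |AEHL|=105/16, |Y|=105/16
final tree: ((((A:25/3,E:2/3):191/8,L:45/8):71/8,H:-33/8):105/16,Y:105/16)
total length: 451/8

A,E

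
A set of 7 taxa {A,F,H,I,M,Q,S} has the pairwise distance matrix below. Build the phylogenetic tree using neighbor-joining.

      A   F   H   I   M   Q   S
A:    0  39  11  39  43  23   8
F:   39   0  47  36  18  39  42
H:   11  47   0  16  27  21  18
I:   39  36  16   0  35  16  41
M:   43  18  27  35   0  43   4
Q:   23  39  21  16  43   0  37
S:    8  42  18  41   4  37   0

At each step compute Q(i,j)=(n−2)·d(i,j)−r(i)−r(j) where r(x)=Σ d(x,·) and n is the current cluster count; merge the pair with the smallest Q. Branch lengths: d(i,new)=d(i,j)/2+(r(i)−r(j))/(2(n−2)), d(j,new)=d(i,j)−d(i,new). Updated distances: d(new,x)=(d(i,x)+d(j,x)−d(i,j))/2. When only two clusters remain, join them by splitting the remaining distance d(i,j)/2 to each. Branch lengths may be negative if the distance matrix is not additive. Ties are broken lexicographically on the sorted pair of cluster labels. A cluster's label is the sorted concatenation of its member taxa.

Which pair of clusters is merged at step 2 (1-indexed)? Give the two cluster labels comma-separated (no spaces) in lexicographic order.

iteration 1: select F,M (d=18, Q=-301); attach at lengths (141/10, 39/10); label the merged cluster FM
  updated: d(A,FM)=32, d(FM,H)=28, d(FM,I)=53/2, d(FM,Q)=32, d(FM,S)=14
iteration 2: select I,Q (d=16, Q=-407/2); attach at lengths (147/16, 109/16); label the merged cluster IQ
  updated: d(A,IQ)=23, d(FM,IQ)=85/4, d(H,IQ)=21/2, d(IQ,S)=31
iteration 3: select FM,S (d=14, Q=-497/4); attach at lengths (265/24, 71/24); label the merged cluster FMS
  updated: d(A,FMS)=13, d(FMS,H)=16, d(FMS,IQ)=153/8
iteration 4: select A,FMS (d=13, Q=-553/8); attach at lengths (199/32, 217/32); label the merged cluster AFMS
  updated: d(AFMS,H)=7, d(AFMS,IQ)=233/16
iteration 5: select AFMS,H (d=7, Q=-513/16); attach at lengths (177/32, 47/32); label the merged cluster AFHMS
  updated: d(AFHMS,IQ)=289/32
iteration 6: select AFHMS,IQ (d=289/32); attach at lengths (289/64, 289/64); label the merged cluster AFHIMQS
final tree: (((A:199/32,((F:141/10,M:39/10):265/24,S:71/24):217/32):177/32,H:47/32):289/64,(I:147/16,Q:109/16):289/64)
total length: 2465/32

I,Q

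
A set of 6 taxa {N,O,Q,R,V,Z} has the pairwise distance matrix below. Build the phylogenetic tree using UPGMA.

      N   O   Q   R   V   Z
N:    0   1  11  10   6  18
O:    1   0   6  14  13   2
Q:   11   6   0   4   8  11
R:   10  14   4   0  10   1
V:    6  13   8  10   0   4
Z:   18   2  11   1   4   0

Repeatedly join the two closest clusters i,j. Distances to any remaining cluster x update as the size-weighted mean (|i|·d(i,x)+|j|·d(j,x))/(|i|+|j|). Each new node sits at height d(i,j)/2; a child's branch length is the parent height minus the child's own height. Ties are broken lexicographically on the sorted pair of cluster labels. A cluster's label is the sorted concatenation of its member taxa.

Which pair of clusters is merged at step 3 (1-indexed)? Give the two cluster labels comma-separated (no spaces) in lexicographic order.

1. join N+O (d=1) ⇒ NO; edges |N|=1/2, |O|=1/2
  updated: d(NO,Q)=17/2, d(NO,R)=12, d(NO,V)=19/2, d(NO,Z)=10
2. join R+Z (d=1) ⇒ RZ; edges |R|=1/2, |Z|=1/2
  updated: d(NO,RZ)=11, d(Q,RZ)=15/2, d(RZ,V)=7
3. join RZ+V (d=7) ⇒ RVZ; edges |RZ|=3, |V|=7/2
  updated: d(NO,RVZ)=21/2, d(Q,RVZ)=23/3
4. join Q+RVZ (d=23/3) ⇒ QRVZ; edges |Q|=23/6, |RVZ|=1/3
  updated: d(NO,QRVZ)=10
5. join NO+QRVZ (d=10) ⇒ NOQRVZ; edges |NO|=9/2, |QRVZ|=7/6
final tree: ((N:1/2,O:1/2):9/2,(Q:23/6,((R:1/2,Z:1/2):3,V:7/2):1/3):7/6)
total length: 55/3

RZ,V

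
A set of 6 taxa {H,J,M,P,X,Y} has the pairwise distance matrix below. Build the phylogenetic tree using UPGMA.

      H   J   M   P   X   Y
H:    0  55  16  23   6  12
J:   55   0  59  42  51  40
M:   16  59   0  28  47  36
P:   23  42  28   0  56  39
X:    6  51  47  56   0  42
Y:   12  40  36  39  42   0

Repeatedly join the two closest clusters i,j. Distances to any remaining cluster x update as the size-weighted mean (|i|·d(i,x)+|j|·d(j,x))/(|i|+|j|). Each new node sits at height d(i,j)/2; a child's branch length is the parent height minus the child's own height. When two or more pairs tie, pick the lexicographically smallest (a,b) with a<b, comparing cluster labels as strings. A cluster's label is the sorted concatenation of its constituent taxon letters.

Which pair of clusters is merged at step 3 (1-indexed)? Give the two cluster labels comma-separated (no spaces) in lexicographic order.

M,P

step 1: merge (H,X) at d=6; branch lengths H→3, X→3; new cluster HX
  updated: d(HX,J)=53, d(HX,M)=63/2, d(HX,P)=79/2, d(HX,Y)=27
step 2: merge (HX,Y) at d=27; branch lengths HX→21/2, Y→27/2; new cluster HXY
  updated: d(HXY,J)=146/3, d(HXY,M)=33, d(HXY,P)=118/3
step 3: merge (M,P) at d=28; branch lengths M→14, P→14; new cluster MP
  updated: d(HXY,MP)=217/6, d(J,MP)=101/2
step 4: merge (HXY,MP) at d=217/6; branch lengths HXY→55/12, MP→49/12; new cluster HMPXY
  updated: d(HMPXY,J)=247/5
step 5: merge (HMPXY,J) at d=247/5; branch lengths HMPXY→397/60, J→247/10; new cluster HJMPXY
final tree: ((((H:3,X:3):21/2,Y:27/2):55/12,(M:14,P:14):49/12):397/60,J:247/10)
total length: 5879/60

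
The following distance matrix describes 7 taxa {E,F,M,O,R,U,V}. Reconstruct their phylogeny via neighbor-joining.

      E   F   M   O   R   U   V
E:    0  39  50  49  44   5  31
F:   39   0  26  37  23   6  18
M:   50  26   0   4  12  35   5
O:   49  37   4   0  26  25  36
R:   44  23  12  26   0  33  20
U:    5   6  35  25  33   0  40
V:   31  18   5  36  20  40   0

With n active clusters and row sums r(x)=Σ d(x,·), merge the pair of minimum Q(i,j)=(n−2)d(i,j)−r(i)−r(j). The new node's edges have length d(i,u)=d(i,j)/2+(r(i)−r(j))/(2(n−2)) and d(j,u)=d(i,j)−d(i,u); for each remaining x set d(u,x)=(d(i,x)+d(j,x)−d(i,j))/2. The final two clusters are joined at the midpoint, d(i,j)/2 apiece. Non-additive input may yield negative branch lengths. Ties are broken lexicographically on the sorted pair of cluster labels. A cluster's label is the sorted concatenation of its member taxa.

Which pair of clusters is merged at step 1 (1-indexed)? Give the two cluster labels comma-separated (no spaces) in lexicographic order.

1. join E+U (d=5, Q=-337) ⇒ EU; edges |E|=99/10, |U|=-49/10
  updated: d(EU,F)=20, d(EU,M)=40, d(EU,O)=69/2, d(EU,R)=36, d(EU,V)=33
2. join M+O (d=4, Q=-417/2) ⇒ MO; edges |M|=-69/16, |O|=133/16
  updated: d(EU,MO)=141/4, d(F,MO)=59/2, d(MO,R)=17, d(MO,V)=37/2
3. join EU+F (d=20, Q=-619/4) ⇒ EFU; edges |EU|=125/8, |F|=35/8
  updated: d(EFU,MO)=179/8, d(EFU,R)=39/2, d(EFU,V)=31/2
4. join EFU+V (d=31/2, Q=-643/8) ⇒ EFUV; edges |EFU|=275/32, |V|=221/32
  updated: d(EFUV,MO)=203/16, d(EFUV,R)=12
5. join EFUV+MO (d=203/16, Q=-667/16) ⇒ EFMOUV; edges |EFUV|=123/32, |MO|=283/32
  updated: d(EFMOUV,R)=261/32
6. join EFMOUV+R (d=261/32) ⇒ EFMORUV; edges |EFMOUV|=261/64, |R|=261/64
final tree: (((((E:99/10,U:-49/10):125/8,F:35/8):275/32,V:221/32):123/32,(M:-69/16,O:133/16):283/32):261/64,R:261/64)
total length: 2091/32

E,U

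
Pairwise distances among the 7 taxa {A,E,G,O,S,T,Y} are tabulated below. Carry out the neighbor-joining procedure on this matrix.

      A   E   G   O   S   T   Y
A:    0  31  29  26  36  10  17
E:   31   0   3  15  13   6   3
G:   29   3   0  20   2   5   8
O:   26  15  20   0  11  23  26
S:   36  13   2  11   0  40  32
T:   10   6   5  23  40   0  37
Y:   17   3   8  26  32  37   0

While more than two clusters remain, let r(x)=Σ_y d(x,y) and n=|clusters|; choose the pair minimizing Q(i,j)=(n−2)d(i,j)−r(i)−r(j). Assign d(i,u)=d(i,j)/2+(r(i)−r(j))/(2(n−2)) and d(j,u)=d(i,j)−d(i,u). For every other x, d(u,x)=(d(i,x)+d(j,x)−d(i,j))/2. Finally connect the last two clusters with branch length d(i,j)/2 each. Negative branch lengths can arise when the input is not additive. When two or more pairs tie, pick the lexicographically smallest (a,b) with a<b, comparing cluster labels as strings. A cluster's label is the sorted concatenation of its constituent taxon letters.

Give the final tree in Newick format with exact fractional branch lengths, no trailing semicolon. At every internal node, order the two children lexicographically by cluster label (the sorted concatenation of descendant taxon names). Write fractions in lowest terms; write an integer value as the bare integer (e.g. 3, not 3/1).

1. join A+T (d=10, Q=-220) ⇒ AT; edges |A|=39/5, |T|=11/5
  updated: d(AT,E)=27/2, d(AT,G)=12, d(AT,O)=39/2, d(AT,S)=33, d(AT,Y)=22
2. join O+S (d=11, Q=-277/2) ⇒ OS; edges |O|=89/16, |S|=87/16
  updated: d(AT,OS)=83/4, d(E,OS)=17/2, d(G,OS)=11/2, d(OS,Y)=47/2
3. join E+Y (d=3, Q=-151/2) ⇒ EY; edges |E|=-13/4, |Y|=25/4
  updated: d(AT,EY)=65/4, d(EY,G)=4, d(EY,OS)=29/2
4. join AT+EY (d=65/4, Q=-205/4) ⇒ AETY; edges |AT|=187/16, |EY|=73/16
  updated: d(AETY,G)=-1/8, d(AETY,OS)=19/2
5. join AETY+G (d=-1/8, Q=-119/8) ⇒ AEGTY; edges |AETY|=31/16, |G|=-33/16
  updated: d(AEGTY,OS)=121/16
6. join AEGTY+OS (d=121/16) ⇒ AEGOSTY; edges |AEGTY|=121/32, |OS|=121/32
final tree: ((((A:39/5,T:11/5):187/16,(E:-13/4,Y:25/4):73/16):31/16,G:-33/16):121/32,(O:89/16,S:87/16):121/32)
total length: 763/16

((((A:39/5,T:11/5):187/16,(E:-13/4,Y:25/4):73/16):31/16,G:-33/16):121/32,(O:89/16,S:87/16):121/32)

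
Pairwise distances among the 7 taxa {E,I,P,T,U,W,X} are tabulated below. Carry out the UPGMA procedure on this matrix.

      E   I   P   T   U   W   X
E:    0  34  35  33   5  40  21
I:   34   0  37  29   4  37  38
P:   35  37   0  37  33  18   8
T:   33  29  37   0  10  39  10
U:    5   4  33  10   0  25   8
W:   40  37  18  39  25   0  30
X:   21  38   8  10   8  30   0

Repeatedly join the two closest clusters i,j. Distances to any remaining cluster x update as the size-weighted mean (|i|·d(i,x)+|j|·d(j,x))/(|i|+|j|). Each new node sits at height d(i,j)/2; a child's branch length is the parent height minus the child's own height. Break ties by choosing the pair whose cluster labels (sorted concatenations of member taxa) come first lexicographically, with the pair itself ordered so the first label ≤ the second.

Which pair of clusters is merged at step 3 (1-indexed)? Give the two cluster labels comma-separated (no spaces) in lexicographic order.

iteration 1: select I,U (d=4); attach at lengths (2, 2); label the merged cluster IU
  updated: d(E,IU)=39/2, d(IU,P)=35, d(IU,T)=39/2, d(IU,W)=31, d(IU,X)=23
iteration 2: select P,X (d=8); attach at lengths (4, 4); label the merged cluster PX
  updated: d(E,PX)=28, d(IU,PX)=29, d(PX,T)=47/2, d(PX,W)=24
iteration 3: select E,IU (d=39/2); attach at lengths (39/4, 31/4); label the merged cluster EIU
  updated: d(EIU,PX)=86/3, d(EIU,T)=24, d(EIU,W)=34
iteration 4: select PX,T (d=47/2); attach at lengths (31/4, 47/4); label the merged cluster PTX
  updated: d(EIU,PTX)=244/9, d(PTX,W)=29
iteration 5: select EIU,PTX (d=244/9); attach at lengths (137/36, 65/36); label the merged cluster EIPTUX
  updated: d(EIPTUX,W)=63/2
iteration 6: select EIPTUX,W (d=63/2); attach at lengths (79/36, 63/4); label the merged cluster EIPTUWX
final tree: (((E:39/4,(I:2,U:2):31/4):137/36,((P:4,X:4):31/4,T:47/4):65/36):79/36,W:63/4)
total length: 653/9

E,IU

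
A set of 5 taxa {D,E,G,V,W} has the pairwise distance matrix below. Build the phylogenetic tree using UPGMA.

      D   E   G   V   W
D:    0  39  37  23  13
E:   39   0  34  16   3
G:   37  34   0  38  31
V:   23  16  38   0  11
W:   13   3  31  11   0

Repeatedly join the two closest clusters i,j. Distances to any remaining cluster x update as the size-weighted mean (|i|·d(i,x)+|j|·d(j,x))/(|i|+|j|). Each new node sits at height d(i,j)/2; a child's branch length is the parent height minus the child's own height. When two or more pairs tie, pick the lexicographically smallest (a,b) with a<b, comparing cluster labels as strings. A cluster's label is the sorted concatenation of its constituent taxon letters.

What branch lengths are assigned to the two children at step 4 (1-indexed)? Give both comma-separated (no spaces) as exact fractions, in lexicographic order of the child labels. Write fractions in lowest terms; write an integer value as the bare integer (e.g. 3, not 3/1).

iteration 1: select E,W (d=3); attach at lengths (3/2, 3/2); label the merged cluster EW
  updated: d(D,EW)=26, d(EW,G)=65/2, d(EW,V)=27/2
iteration 2: select EW,V (d=27/2); attach at lengths (21/4, 27/4); label the merged cluster EVW
  updated: d(D,EVW)=25, d(EVW,G)=103/3
iteration 3: select D,EVW (d=25); attach at lengths (25/2, 23/4); label the merged cluster DEVW
  updated: d(DEVW,G)=35
iteration 4: select DEVW,G (d=35); attach at lengths (5, 35/2); label the merged cluster DEGVW
final tree: ((D:25/2,((E:3/2,W:3/2):21/4,V:27/4):23/4):5,G:35/2)
total length: 223/4

5,35/2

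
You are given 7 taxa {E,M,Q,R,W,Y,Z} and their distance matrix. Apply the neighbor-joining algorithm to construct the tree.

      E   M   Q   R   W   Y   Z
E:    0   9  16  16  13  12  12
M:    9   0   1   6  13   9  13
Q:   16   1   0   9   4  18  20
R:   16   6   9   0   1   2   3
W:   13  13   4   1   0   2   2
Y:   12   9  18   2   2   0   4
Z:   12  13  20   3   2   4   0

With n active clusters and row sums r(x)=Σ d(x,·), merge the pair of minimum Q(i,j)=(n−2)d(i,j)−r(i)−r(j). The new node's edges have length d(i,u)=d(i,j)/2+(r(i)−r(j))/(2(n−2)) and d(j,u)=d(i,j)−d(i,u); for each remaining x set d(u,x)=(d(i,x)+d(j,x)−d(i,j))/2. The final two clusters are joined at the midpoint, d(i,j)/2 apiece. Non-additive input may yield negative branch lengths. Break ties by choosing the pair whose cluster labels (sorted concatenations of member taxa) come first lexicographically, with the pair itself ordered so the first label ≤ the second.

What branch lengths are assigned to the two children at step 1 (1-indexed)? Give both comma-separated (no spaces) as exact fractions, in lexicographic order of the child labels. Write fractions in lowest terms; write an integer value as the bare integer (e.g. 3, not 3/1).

-6/5,11/5

step 1: merge (M,Q) at d=1, Q=-114; branch lengths M→-6/5, Q→11/5; new cluster MQ
  updated: d(E,MQ)=12, d(MQ,R)=7, d(MQ,W)=8, d(MQ,Y)=13, d(MQ,Z)=16
step 2: merge (E,MQ) at d=12, Q=-73; branch lengths E→57/8, MQ→39/8; new cluster EMQ
  updated: d(EMQ,R)=11/2, d(EMQ,W)=9/2, d(EMQ,Y)=13/2, d(EMQ,Z)=8
step 3: merge (EMQ,W) at d=9/2, Q=-41/2; branch lengths EMQ→19/4, W→-1/4; new cluster EMQW
  updated: d(EMQW,R)=1, d(EMQW,Y)=2, d(EMQW,Z)=11/4
step 4: merge (EMQW,Z) at d=11/4, Q=-10; branch lengths EMQW→3/8, Z→19/8; new cluster EMQWZ
  updated: d(EMQWZ,R)=5/8, d(EMQWZ,Y)=13/8
step 5: merge (EMQWZ,R) at d=5/8, Q=-17/4; branch lengths EMQWZ→1/8, R→1/2; new cluster EMQRWZ
  updated: d(EMQRWZ,Y)=3/2
step 6: merge (EMQRWZ,Y) at d=3/2; branch lengths EMQRWZ→3/4, Y→3/4; new cluster EMQRWYZ
final tree: (((((E:57/8,(M:-6/5,Q:11/5):39/8):19/4,W:-1/4):3/8,Z:19/8):1/8,R:1/2):3/4,Y:3/4)
total length: 179/8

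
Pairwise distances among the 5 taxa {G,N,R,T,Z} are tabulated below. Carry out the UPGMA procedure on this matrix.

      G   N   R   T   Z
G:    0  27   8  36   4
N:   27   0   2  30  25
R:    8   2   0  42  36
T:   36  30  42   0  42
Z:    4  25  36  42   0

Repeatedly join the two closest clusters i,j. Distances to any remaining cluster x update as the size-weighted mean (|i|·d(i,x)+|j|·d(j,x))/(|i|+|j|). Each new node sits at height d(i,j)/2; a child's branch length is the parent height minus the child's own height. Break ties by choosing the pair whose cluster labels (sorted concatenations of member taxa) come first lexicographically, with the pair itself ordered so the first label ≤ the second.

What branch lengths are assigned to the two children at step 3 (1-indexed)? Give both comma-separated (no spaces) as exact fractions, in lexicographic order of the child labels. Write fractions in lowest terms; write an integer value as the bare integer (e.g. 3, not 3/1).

step 1: merge (N,R) at d=2; branch lengths N→1, R→1; new cluster NR
  updated: d(G,NR)=35/2, d(NR,T)=36, d(NR,Z)=61/2
step 2: merge (G,Z) at d=4; branch lengths G→2, Z→2; new cluster GZ
  updated: d(GZ,NR)=24, d(GZ,T)=39
step 3: merge (GZ,NR) at d=24; branch lengths GZ→10, NR→11; new cluster GNRZ
  updated: d(GNRZ,T)=75/2
step 4: merge (GNRZ,T) at d=75/2; branch lengths GNRZ→27/4, T→75/4; new cluster GNRTZ
final tree: (((G:2,Z:2):10,(N:1,R:1):11):27/4,T:75/4)
total length: 105/2

10,11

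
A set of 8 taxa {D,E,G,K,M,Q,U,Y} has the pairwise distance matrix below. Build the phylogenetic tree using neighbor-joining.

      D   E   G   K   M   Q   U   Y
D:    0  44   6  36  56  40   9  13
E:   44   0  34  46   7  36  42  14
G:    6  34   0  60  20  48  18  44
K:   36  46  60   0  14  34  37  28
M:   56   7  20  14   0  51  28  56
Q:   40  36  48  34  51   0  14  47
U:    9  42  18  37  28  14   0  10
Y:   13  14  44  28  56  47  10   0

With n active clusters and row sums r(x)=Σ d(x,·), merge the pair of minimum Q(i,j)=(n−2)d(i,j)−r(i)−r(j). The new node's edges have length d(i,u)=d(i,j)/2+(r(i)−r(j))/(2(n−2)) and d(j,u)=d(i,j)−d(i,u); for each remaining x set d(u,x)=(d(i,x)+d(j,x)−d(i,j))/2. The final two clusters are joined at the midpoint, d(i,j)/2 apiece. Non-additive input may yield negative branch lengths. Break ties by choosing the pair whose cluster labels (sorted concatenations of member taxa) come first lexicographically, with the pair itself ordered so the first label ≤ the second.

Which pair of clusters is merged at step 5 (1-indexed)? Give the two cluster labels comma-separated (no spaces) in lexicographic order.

1. join E+M (d=7, Q=-413) ⇒ EM; edges |E|=11/4, |M|=17/4
  updated: d(D,EM)=93/2, d(EM,G)=47/2, d(EM,K)=53/2, d(EM,Q)=40, d(EM,U)=63/2, d(EM,Y)=63/2
2. join D+G (d=6, Q=-320) ⇒ DG; edges |D|=-19/10, |G|=79/10
  updated: d(DG,EM)=32, d(DG,K)=45, d(DG,Q)=41, d(DG,U)=21/2, d(DG,Y)=51/2
3. join EM+K (d=53/2, Q=-226) ⇒ EKM; edges |EM|=97/8, |K|=115/8
  updated: d(DG,EKM)=101/4, d(EKM,Q)=95/4, d(EKM,U)=21, d(EKM,Y)=33/2
4. join EKM+Q (d=95/4, Q=-141) ⇒ EKMQ; edges |EKM|=16/3, |Q|=221/12
  updated: d(DG,EKMQ)=85/4, d(EKMQ,U)=45/8, d(EKMQ,Y)=159/8
5. join DG+U (d=21/2, Q=-499/8) ⇒ DGU; edges |DG|=417/32, |U|=-81/32
  updated: d(DGU,EKMQ)=131/16, d(DGU,Y)=25/2
6. join DGU+EKMQ (d=131/16, Q=-649/16) ⇒ DEGKMQU; edges |DGU|=13/32, |EKMQ|=249/32
  updated: d(DEGKMQU,Y)=387/32
7. join DEGKMQU+Y (d=387/32) ⇒ DEGKMQUY; edges |DEGKMQU|=387/64, |Y|=387/64
final tree: ((((D:-19/10,G:79/10):417/32,U:-81/32):13/32,(((E:11/4,M:17/4):97/8,K:115/8):16/3,Q:221/12):249/32):387/64,Y:387/64)
total length: 3009/32

DG,U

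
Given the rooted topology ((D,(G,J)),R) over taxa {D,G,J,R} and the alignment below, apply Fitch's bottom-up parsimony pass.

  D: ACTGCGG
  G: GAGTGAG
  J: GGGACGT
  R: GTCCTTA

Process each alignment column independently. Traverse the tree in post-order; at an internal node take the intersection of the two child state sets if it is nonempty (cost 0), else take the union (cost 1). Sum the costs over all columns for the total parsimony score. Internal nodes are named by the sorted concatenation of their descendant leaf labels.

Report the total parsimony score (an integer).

GJ@0: {G} ∩ {G} = {G} (intersection, +0)
DGJ@0: {A} ∪ {G} = {A,G} (union, +1)
DGJR@0: {A,G} ∩ {G} = {G} (intersection, +0)
GJ@1: {A} ∪ {G} = {A,G} (union, +1)
DGJ@1: {C} ∪ {A,G} = {A,C,G} (union, +1)
DGJR@1: {A,C,G} ∪ {T} = {A,C,G,T} (union, +1)
GJ@2: {G} ∩ {G} = {G} (intersection, +0)
DGJ@2: {T} ∪ {G} = {G,T} (union, +1)
DGJR@2: {G,T} ∪ {C} = {C,G,T} (union, +1)
GJ@3: {T} ∪ {A} = {A,T} (union, +1)
DGJ@3: {G} ∪ {A,T} = {A,G,T} (union, +1)
DGJR@3: {A,G,T} ∪ {C} = {A,C,G,T} (union, +1)
GJ@4: {G} ∪ {C} = {C,G} (union, +1)
DGJ@4: {C} ∩ {C,G} = {C} (intersection, +0)
DGJR@4: {C} ∪ {T} = {C,T} (union, +1)
GJ@5: {A} ∪ {G} = {A,G} (union, +1)
DGJ@5: {G} ∩ {A,G} = {G} (intersection, +0)
DGJR@5: {G} ∪ {T} = {G,T} (union, +1)
GJ@6: {G} ∪ {T} = {G,T} (union, +1)
DGJ@6: {G} ∩ {G,T} = {G} (intersection, +0)
DGJR@6: {G} ∪ {A} = {A,G} (union, +1)
per-site changes: [1, 3, 2, 3, 2, 2, 2]; total = 15

15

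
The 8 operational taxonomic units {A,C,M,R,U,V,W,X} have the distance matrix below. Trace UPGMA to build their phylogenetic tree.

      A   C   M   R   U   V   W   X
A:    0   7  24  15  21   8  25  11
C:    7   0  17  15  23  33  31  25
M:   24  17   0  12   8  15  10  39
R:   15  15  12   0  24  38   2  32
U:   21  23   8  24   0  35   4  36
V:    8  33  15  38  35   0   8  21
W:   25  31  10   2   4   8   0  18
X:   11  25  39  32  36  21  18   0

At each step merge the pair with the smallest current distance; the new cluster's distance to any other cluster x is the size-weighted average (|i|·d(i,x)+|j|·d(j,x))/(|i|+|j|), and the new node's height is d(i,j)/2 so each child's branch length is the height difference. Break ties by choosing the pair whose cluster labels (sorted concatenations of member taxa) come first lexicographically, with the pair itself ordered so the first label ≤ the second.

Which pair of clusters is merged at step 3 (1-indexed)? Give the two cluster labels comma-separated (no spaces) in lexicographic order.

1. join R+W (d=2) ⇒ RW; edges |R|=1, |W|=1
  updated: d(A,RW)=20, d(C,RW)=23, d(M,RW)=11, d(RW,U)=14, d(RW,V)=23, d(RW,X)=25
2. join A+C (d=7) ⇒ AC; edges |A|=7/2, |C|=7/2
  updated: d(AC,M)=41/2, d(AC,RW)=43/2, d(AC,U)=22, d(AC,V)=41/2, d(AC,X)=18
3. join M+U (d=8) ⇒ MU; edges |M|=4, |U|=4
  updated: d(AC,MU)=85/4, d(MU,RW)=25/2, d(MU,V)=25, d(MU,X)=75/2
4. join MU+RW (d=25/2) ⇒ MRUW; edges |MU|=9/4, |RW|=21/4
  updated: d(AC,MRUW)=171/8, d(MRUW,V)=24, d(MRUW,X)=125/4
5. join AC+X (d=18) ⇒ ACX; edges |AC|=11/2, |X|=9
  updated: d(ACX,MRUW)=74/3, d(ACX,V)=62/3
6. join ACX+V (d=62/3) ⇒ ACVX; edges |ACX|=4/3, |V|=31/3
  updated: d(ACVX,MRUW)=49/2
7. join ACVX+MRUW (d=49/2) ⇒ ACMRUVWX; edges |ACVX|=23/12, |MRUW|=6
final tree: ((((A:7/2,C:7/2):11/2,X:9):4/3,V:31/3):23/12,((M:4,U:4):9/4,(R:1,W:1):21/4):6)
total length: 703/12

M,U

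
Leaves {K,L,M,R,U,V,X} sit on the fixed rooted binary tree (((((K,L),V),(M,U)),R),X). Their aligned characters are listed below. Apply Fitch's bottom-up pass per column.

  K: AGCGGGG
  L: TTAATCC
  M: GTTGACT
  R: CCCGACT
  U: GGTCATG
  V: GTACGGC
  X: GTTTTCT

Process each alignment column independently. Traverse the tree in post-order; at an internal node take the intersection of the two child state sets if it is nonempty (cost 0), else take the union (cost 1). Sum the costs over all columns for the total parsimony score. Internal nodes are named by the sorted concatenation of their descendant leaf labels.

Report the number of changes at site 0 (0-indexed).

3

[col 0] KL: children K:{A}, L:{T} ∪→ {A,T}; cost 1
[col 0] KLV: children KL:{A,T}, V:{G} ∪→ {A,G,T}; cost 1
[col 0] MU: children M:{G}, U:{G} ∩→ {G}; cost 0
[col 0] KLMUV: children KLV:{A,G,T}, MU:{G} ∩→ {G}; cost 0
[col 0] KLMRUV: children KLMUV:{G}, R:{C} ∪→ {C,G}; cost 1
[col 0] KLMRUVX: children KLMRUV:{C,G}, X:{G} ∩→ {G}; cost 0
[col 1] KL: children K:{G}, L:{T} ∪→ {G,T}; cost 1
[col 1] KLV: children KL:{G,T}, V:{T} ∩→ {T}; cost 0
[col 1] MU: children M:{T}, U:{G} ∪→ {G,T}; cost 1
[col 1] KLMUV: children KLV:{T}, MU:{G,T} ∩→ {T}; cost 0
[col 1] KLMRUV: children KLMUV:{T}, R:{C} ∪→ {C,T}; cost 1
[col 1] KLMRUVX: children KLMRUV:{C,T}, X:{T} ∩→ {T}; cost 0
[col 2] KL: children K:{C}, L:{A} ∪→ {A,C}; cost 1
[col 2] KLV: children KL:{A,C}, V:{A} ∩→ {A}; cost 0
[col 2] MU: children M:{T}, U:{T} ∩→ {T}; cost 0
[col 2] KLMUV: children KLV:{A}, MU:{T} ∪→ {A,T}; cost 1
[col 2] KLMRUV: children KLMUV:{A,T}, R:{C} ∪→ {A,C,T}; cost 1
[col 2] KLMRUVX: children KLMRUV:{A,C,T}, X:{T} ∩→ {T}; cost 0
[col 3] KL: children K:{G}, L:{A} ∪→ {A,G}; cost 1
[col 3] KLV: children KL:{A,G}, V:{C} ∪→ {A,C,G}; cost 1
[col 3] MU: children M:{G}, U:{C} ∪→ {C,G}; cost 1
[col 3] KLMUV: children KLV:{A,C,G}, MU:{C,G} ∩→ {C,G}; cost 0
[col 3] KLMRUV: children KLMUV:{C,G}, R:{G} ∩→ {G}; cost 0
[col 3] KLMRUVX: children KLMRUV:{G}, X:{T} ∪→ {G,T}; cost 1
[col 4] KL: children K:{G}, L:{T} ∪→ {G,T}; cost 1
[col 4] KLV: children KL:{G,T}, V:{G} ∩→ {G}; cost 0
[col 4] MU: children M:{A}, U:{A} ∩→ {A}; cost 0
[col 4] KLMUV: children KLV:{G}, MU:{A} ∪→ {A,G}; cost 1
[col 4] KLMRUV: children KLMUV:{A,G}, R:{A} ∩→ {A}; cost 0
[col 4] KLMRUVX: children KLMRUV:{A}, X:{T} ∪→ {A,T}; cost 1
[col 5] KL: children K:{G}, L:{C} ∪→ {C,G}; cost 1
[col 5] KLV: children KL:{C,G}, V:{G} ∩→ {G}; cost 0
[col 5] MU: children M:{C}, U:{T} ∪→ {C,T}; cost 1
[col 5] KLMUV: children KLV:{G}, MU:{C,T} ∪→ {C,G,T}; cost 1
[col 5] KLMRUV: children KLMUV:{C,G,T}, R:{C} ∩→ {C}; cost 0
[col 5] KLMRUVX: children KLMRUV:{C}, X:{C} ∩→ {C}; cost 0
[col 6] KL: children K:{G}, L:{C} ∪→ {C,G}; cost 1
[col 6] KLV: children KL:{C,G}, V:{C} ∩→ {C}; cost 0
[col 6] MU: children M:{T}, U:{G} ∪→ {G,T}; cost 1
[col 6] KLMUV: children KLV:{C}, MU:{G,T} ∪→ {C,G,T}; cost 1
[col 6] KLMRUV: children KLMUV:{C,G,T}, R:{T} ∩→ {T}; cost 0
[col 6] KLMRUVX: children KLMRUV:{T}, X:{T} ∩→ {T}; cost 0
per-site changes: [3, 3, 3, 4, 3, 3, 3]; total = 22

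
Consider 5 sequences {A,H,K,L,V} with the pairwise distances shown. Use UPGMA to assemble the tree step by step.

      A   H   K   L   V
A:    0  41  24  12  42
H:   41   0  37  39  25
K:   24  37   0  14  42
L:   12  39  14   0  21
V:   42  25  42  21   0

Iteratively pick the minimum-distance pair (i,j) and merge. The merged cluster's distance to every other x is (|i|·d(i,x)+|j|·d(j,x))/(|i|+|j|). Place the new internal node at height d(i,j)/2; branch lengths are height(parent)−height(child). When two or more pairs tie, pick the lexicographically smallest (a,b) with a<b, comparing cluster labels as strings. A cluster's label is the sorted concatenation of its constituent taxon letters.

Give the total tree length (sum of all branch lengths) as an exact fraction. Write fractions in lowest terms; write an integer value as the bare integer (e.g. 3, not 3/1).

1. join A+L (d=12) ⇒ AL; edges |A|=6, |L|=6
  updated: d(AL,H)=40, d(AL,K)=19, d(AL,V)=63/2
2. join AL+K (d=19) ⇒ AKL; edges |AL|=7/2, |K|=19/2
  updated: d(AKL,H)=39, d(AKL,V)=35
3. join H+V (d=25) ⇒ HV; edges |H|=25/2, |V|=25/2
  updated: d(AKL,HV)=37
4. join AKL+HV (d=37) ⇒ AHKLV; edges |AKL|=9, |HV|=6
final tree: (((A:6,L:6):7/2,K:19/2):9,(H:25/2,V:25/2):6)
total length: 65

65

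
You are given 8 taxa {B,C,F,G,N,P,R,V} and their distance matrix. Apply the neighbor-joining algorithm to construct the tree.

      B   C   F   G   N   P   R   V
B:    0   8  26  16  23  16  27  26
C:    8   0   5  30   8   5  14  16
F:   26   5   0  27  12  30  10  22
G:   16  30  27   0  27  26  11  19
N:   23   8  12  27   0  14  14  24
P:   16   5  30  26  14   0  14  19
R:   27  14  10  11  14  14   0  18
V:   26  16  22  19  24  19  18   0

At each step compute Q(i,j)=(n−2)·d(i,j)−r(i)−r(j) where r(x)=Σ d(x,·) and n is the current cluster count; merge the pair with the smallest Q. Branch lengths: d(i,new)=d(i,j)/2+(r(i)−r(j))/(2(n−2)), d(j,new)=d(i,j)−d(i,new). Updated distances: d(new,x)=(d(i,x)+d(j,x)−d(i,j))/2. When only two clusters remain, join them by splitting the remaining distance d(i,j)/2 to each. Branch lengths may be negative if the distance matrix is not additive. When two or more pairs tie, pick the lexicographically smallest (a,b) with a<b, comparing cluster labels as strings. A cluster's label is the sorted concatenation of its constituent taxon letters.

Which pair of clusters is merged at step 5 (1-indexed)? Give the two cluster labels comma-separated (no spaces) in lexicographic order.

BGV,P

1. join B+G (d=16, Q=-202) ⇒ BG; edges |B|=41/6, |G|=55/6
  updated: d(BG,C)=11, d(BG,F)=37/2, d(BG,N)=17, d(BG,P)=13, d(BG,R)=11, d(BG,V)=29/2
2. join C+F (d=5, Q=-263/2) ⇒ CF; edges |C|=-27/20, |F|=127/20
  updated: d(BG,CF)=49/4, d(CF,N)=15/2, d(CF,P)=15, d(CF,R)=19/2, d(CF,V)=33/2
3. join CF+N (d=15/2, Q=-429/4) ⇒ CFN; edges |CF|=57/32, |N|=183/32
  updated: d(BG,CFN)=87/8, d(CFN,P)=43/4, d(CFN,R)=8, d(CFN,V)=33/2
4. join BG+V (d=29/2, Q=-591/8) ⇒ BGV; edges |BG|=199/48, |V|=497/48
  updated: d(BGV,CFN)=103/16, d(BGV,P)=35/4, d(BGV,R)=29/4
5. join BGV+P (d=35/4, Q=-615/16) ⇒ BGPV; edges |BGV|=103/64, |P|=457/64
  updated: d(BGPV,CFN)=135/32, d(BGPV,R)=25/4
6. join BGPV+CFN (d=135/32, Q=-591/32) ⇒ BCFGNPV; edges |BGPV|=79/64, |CFN|=191/64
  updated: d(BCFGNPV,R)=321/64
7. join BCFGNPV+R (d=321/64) ⇒ BCFGNPRV; edges |BCFGNPV|=321/128, |R|=321/128
final tree: (((((B:41/6,G:55/6):199/48,V:497/48):103/64,P:457/64):79/64,((C:-27/20,F:127/20):57/32,N:183/32):191/64):321/128,R:321/128)
total length: 3903/64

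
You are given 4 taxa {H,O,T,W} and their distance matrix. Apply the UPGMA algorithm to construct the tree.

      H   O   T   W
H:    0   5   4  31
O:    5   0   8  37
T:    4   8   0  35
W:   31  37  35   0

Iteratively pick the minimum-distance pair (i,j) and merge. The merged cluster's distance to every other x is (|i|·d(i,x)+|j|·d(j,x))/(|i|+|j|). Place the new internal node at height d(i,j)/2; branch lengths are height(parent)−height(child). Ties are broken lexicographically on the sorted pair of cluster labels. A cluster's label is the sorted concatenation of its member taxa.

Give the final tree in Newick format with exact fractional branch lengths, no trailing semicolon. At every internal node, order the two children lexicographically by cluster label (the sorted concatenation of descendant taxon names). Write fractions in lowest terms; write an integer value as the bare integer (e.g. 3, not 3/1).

1. join H+T (d=4) ⇒ HT; edges |H|=2, |T|=2
  updated: d(HT,O)=13/2, d(HT,W)=33
2. join HT+O (d=13/2) ⇒ HOT; edges |HT|=5/4, |O|=13/4
  updated: d(HOT,W)=103/3
3. join HOT+W (d=103/3) ⇒ HOTW; edges |HOT|=167/12, |W|=103/6
final tree: (((H:2,T:2):5/4,O:13/4):167/12,W:103/6)
total length: 475/12

(((H:2,T:2):5/4,O:13/4):167/12,W:103/6)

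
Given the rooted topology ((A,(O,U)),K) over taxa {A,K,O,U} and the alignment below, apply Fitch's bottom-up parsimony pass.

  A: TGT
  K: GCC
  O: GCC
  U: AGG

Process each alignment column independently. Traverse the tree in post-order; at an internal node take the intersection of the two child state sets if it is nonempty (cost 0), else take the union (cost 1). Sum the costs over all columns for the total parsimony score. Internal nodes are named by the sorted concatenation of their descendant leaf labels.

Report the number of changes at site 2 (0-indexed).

2

OU@0: {G} ∪ {A} = {A,G} (union, +1)
AOU@0: {T} ∪ {A,G} = {A,G,T} (union, +1)
AKOU@0: {A,G,T} ∩ {G} = {G} (intersection, +0)
OU@1: {C} ∪ {G} = {C,G} (union, +1)
AOU@1: {G} ∩ {C,G} = {G} (intersection, +0)
AKOU@1: {G} ∪ {C} = {C,G} (union, +1)
OU@2: {C} ∪ {G} = {C,G} (union, +1)
AOU@2: {T} ∪ {C,G} = {C,G,T} (union, +1)
AKOU@2: {C,G,T} ∩ {C} = {C} (intersection, +0)
per-site changes: [2, 2, 2]; total = 6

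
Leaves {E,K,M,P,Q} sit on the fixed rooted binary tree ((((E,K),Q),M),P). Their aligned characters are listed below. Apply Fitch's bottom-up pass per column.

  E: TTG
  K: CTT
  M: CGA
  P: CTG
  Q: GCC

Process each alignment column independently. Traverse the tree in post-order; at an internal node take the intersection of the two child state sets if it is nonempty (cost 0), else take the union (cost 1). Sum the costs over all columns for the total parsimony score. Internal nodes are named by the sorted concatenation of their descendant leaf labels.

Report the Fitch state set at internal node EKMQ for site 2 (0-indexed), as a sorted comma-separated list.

[col 0] EK: children E:{T}, K:{C} ∪→ {C,T}; cost 1
[col 0] EKQ: children EK:{C,T}, Q:{G} ∪→ {C,G,T}; cost 1
[col 0] EKMQ: children EKQ:{C,G,T}, M:{C} ∩→ {C}; cost 0
[col 0] EKMPQ: children EKMQ:{C}, P:{C} ∩→ {C}; cost 0
[col 1] EK: children E:{T}, K:{T} ∩→ {T}; cost 0
[col 1] EKQ: children EK:{T}, Q:{C} ∪→ {C,T}; cost 1
[col 1] EKMQ: children EKQ:{C,T}, M:{G} ∪→ {C,G,T}; cost 1
[col 1] EKMPQ: children EKMQ:{C,G,T}, P:{T} ∩→ {T}; cost 0
[col 2] EK: children E:{G}, K:{T} ∪→ {G,T}; cost 1
[col 2] EKQ: children EK:{G,T}, Q:{C} ∪→ {C,G,T}; cost 1
[col 2] EKMQ: children EKQ:{C,G,T}, M:{A} ∪→ {A,C,G,T}; cost 1
[col 2] EKMPQ: children EKMQ:{A,C,G,T}, P:{G} ∩→ {G}; cost 0
per-site changes: [2, 2, 3]; total = 7

A,C,G,T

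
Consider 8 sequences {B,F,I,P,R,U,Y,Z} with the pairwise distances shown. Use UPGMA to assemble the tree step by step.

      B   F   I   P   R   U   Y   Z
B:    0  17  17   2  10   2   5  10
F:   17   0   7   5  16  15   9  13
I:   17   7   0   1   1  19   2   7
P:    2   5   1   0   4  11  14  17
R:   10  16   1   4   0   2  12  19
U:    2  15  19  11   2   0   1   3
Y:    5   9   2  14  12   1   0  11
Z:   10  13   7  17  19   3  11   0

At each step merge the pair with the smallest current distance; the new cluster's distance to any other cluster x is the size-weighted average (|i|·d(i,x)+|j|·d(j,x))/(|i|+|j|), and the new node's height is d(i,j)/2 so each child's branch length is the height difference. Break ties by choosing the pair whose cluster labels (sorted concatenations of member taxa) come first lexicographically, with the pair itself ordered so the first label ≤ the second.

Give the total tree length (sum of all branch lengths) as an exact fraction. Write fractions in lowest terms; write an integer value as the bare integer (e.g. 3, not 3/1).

583/24

1. join I+P (d=1) ⇒ IP; edges |I|=1/2, |P|=1/2
  updated: d(B,IP)=19/2, d(F,IP)=6, d(IP,R)=5/2, d(IP,U)=15, d(IP,Y)=8, d(IP,Z)=12
2. join U+Y (d=1) ⇒ UY; edges |U|=1/2, |Y|=1/2
  updated: d(B,UY)=7/2, d(F,UY)=12, d(IP,UY)=23/2, d(R,UY)=7, d(UY,Z)=7
3. join IP+R (d=5/2) ⇒ IPR; edges |IP|=3/4, |R|=5/4
  updated: d(B,IPR)=29/3, d(F,IPR)=28/3, d(IPR,UY)=10, d(IPR,Z)=43/3
4. join B+UY (d=7/2) ⇒ BUY; edges |B|=7/4, |UY|=5/4
  updated: d(BUY,F)=41/3, d(BUY,IPR)=89/9, d(BUY,Z)=8
5. join BUY+Z (d=8) ⇒ BUYZ; edges |BUY|=9/4, |Z|=4
  updated: d(BUYZ,F)=27/2, d(BUYZ,IPR)=11
6. join F+IPR (d=28/3) ⇒ FIPR; edges |F|=14/3, |IPR|=41/12
  updated: d(BUYZ,FIPR)=93/8
7. join BUYZ+FIPR (d=93/8) ⇒ BFIPRUYZ; edges |BUYZ|=29/16, |FIPR|=55/48
final tree: (((B:7/4,(U:1/2,Y:1/2):5/4):9/4,Z:4):29/16,(F:14/3,((I:1/2,P:1/2):3/4,R:5/4):41/12):55/48)
total length: 583/24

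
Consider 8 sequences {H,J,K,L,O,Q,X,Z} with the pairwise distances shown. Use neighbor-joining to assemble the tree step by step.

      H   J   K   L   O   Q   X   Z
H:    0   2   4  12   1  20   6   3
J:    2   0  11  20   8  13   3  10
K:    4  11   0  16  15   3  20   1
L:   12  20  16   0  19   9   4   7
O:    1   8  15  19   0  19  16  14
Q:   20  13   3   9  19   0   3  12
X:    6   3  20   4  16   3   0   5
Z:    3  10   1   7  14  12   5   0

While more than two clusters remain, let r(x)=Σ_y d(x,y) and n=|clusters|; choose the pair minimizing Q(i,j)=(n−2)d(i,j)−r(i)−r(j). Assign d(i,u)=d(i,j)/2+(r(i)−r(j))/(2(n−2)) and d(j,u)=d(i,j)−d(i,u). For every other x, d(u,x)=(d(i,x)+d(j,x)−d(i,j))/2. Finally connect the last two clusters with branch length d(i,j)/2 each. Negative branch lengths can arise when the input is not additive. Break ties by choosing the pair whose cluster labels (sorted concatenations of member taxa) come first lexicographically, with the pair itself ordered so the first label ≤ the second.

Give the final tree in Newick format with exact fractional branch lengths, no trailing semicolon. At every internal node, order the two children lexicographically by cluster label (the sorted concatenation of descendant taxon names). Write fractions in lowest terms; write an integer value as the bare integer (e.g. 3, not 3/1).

iteration 1: select H,O (d=1, Q=-134); attach at lengths (-19/6, 25/6); label the merged cluster HO
  updated: d(HO,J)=9/2, d(HO,K)=9, d(HO,L)=15, d(HO,Q)=19, d(HO,X)=21/2, d(HO,Z)=8
iteration 2: select HO,J (d=9/2, Q=-105); attach at lengths (27/10, 9/5); label the merged cluster HJO
  updated: d(HJO,K)=31/4, d(HJO,L)=61/4, d(HJO,Q)=55/4, d(HJO,X)=9/2, d(HJO,Z)=27/4
iteration 3: select K,Q (d=3, Q=-153/2); attach at lengths (19/8, 5/8); label the merged cluster KQ
  updated: d(HJO,KQ)=37/4, d(KQ,L)=11, d(KQ,X)=10, d(KQ,Z)=5
iteration 4: select L,X (d=4, Q=-195/4); attach at lengths (103/24, -7/24); label the merged cluster LX
  updated: d(HJO,LX)=63/8, d(KQ,LX)=17/2, d(LX,Z)=4
iteration 5: select HJO,LX (d=63/8, Q=-57/2); attach at lengths (77/16, 49/16); label the merged cluster HJLOX
  updated: d(HJLOX,KQ)=79/16, d(HJLOX,Z)=23/16
iteration 6: select HJLOX,KQ (d=79/16, Q=-91/8); attach at lengths (11/16, 17/4); label the merged cluster HJKLOQX
  updated: d(HJKLOQX,Z)=3/4
iteration 7: select HJKLOQX,Z (d=3/4); attach at lengths (3/8, 3/8); label the merged cluster HJKLOQXZ
final tree: (((((H:-19/6,O:25/6):27/10,J:9/5):77/16,(L:103/24,X:-7/24):49/16):11/16,(K:19/8,Q:5/8):17/4):3/8,Z:3/8)
total length: 417/16

(((((H:-19/6,O:25/6):27/10,J:9/5):77/16,(L:103/24,X:-7/24):49/16):11/16,(K:19/8,Q:5/8):17/4):3/8,Z:3/8)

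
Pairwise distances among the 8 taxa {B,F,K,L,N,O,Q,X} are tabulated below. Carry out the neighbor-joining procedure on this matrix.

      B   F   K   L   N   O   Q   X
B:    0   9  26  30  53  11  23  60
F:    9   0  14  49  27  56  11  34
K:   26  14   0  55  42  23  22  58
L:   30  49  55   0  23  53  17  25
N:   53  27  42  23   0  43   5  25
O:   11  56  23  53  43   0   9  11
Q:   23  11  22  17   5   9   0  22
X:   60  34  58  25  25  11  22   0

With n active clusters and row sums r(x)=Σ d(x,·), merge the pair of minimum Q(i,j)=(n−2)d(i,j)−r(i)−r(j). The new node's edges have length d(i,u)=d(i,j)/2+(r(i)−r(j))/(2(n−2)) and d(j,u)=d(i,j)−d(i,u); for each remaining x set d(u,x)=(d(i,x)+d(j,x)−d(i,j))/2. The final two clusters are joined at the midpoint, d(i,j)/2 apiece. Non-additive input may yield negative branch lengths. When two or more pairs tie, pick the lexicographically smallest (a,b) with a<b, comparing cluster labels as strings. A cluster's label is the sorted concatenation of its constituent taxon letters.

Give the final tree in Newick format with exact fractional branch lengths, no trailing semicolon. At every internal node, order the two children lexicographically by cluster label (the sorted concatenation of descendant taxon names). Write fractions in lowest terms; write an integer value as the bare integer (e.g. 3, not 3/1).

(((((B:133/20,F:47/20):85/32,K:411/32):419/32,(O:37/12,X:95/12):377/32):103/32,(L:123/8,N:61/8):173/32):-189/64,Q:-189/64)

iteration 1: select O,X (d=11, Q=-375); attach at lengths (37/12, 95/12); label the merged cluster OX
  updated: d(B,OX)=30, d(F,OX)=79/2, d(K,OX)=35, d(L,OX)=67/2, d(N,OX)=57/2, d(OX,Q)=10
iteration 2: select B,F (d=9, Q=-551/2); attach at lengths (133/20, 47/20); label the merged cluster BF
  updated: d(BF,K)=31/2, d(BF,L)=35, d(BF,N)=71/2, d(BF,OX)=121/4, d(BF,Q)=25/2
iteration 3: select BF,K (d=31/2, Q=-945/4); attach at lengths (85/32, 411/32); label the merged cluster BFK
  updated: d(BFK,L)=149/4, d(BFK,N)=31, d(BFK,OX)=199/8, d(BFK,Q)=19/2
iteration 4: select L,N (d=23, Q=-517/4); attach at lengths (123/8, 61/8); label the merged cluster LN
  updated: d(BFK,LN)=181/8, d(LN,OX)=39/2, d(LN,Q)=-1/2
iteration 5: select BFK,OX (d=199/8, Q=-493/8); attach at lengths (419/32, 377/32); label the merged cluster BFKOX
  updated: d(BFKOX,LN)=69/8, d(BFKOX,Q)=-43/16
iteration 6: select BFKOX,LN (d=69/8, Q=-87/16); attach at lengths (103/32, 173/32); label the merged cluster BFKLNOX
  updated: d(BFKLNOX,Q)=-189/32
iteration 7: select BFKLNOX,Q (d=-189/32); attach at lengths (-189/64, -189/64); label the merged cluster BFKLNOQX
final tree: (((((B:133/20,F:47/20):85/32,K:411/32):419/32,(O:37/12,X:95/12):377/32):103/32,(L:123/8,N:61/8):173/32):-189/64,Q:-189/64)
total length: 2755/32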